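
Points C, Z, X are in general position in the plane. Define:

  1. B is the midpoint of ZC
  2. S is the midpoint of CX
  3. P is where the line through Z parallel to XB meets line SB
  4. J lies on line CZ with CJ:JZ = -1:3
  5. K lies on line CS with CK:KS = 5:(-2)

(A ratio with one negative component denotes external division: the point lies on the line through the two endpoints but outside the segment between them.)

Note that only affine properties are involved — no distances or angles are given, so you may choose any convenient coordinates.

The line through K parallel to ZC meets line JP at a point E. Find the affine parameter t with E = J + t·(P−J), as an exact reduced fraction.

t = -5/6

Choose coordinates C = (0, 0), Z = (1, 0), X = (0, 1).
1. B is the midpoint of ZC ⇒ B = (1/2, 0)
2. S is the midpoint of CX ⇒ S = (0, 1/2)
3. P is where the line through Z parallel to XB meets line SB ⇒ P = (3/2, -1)
4. J lies on line CZ with CJ:JZ = -1:3 ⇒ J = (-1/2, 0)
5. K lies on line CS with CK:KS = 5:(-2) ⇒ K = (0, 5/6)
through K parallel to ZC: direction (-1, 0); meets JP at E = (-13/6, 5/6)
E = J + t·(P−J) with t = -5/6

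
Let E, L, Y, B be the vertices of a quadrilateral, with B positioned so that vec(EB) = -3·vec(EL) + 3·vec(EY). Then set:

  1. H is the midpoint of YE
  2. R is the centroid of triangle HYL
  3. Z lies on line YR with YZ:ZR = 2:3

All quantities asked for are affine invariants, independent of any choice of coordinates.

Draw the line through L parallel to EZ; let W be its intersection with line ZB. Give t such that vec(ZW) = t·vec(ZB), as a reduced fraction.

Work in coordinates with E = (0, 0), L = (1, 0), Y = (0, 1), B = (-3, 3).
1. H is the midpoint of YE ⇒ H = (0, 1/2)
2. R is the centroid of triangle HYL ⇒ R = (1/3, 1/2)
3. Z lies on line YR with YZ:ZR = 2:3 ⇒ Z = (2/15, 4/5)
through L parallel to EZ: direction (2/15, 4/5); meets ZB at W = (36/35, 6/35)
W = Z + t·(B−Z) with t = -2/7

t = -2/7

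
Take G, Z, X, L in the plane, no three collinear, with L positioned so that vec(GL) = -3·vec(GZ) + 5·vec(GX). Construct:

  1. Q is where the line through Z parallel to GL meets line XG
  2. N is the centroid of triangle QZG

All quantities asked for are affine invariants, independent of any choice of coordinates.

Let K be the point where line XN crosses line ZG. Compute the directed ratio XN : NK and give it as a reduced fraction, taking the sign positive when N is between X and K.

XN:NK = 4/5

Assign G = (0, 0), Z = (1, 0), X = (0, 1), L = (-3, 5) — the answer is frame-independent, so this choice is without loss of generality.
1. Q is where the line through Z parallel to GL meets line XG ⇒ Q = (0, 5/3)
2. N is the centroid of triangle QZG ⇒ N = (1/3, 5/9)
line XN meets ZG at K = (3/4, 0)
N = X + t·(K−X) with t = 4/9, so XN:NK = 4/9:5/9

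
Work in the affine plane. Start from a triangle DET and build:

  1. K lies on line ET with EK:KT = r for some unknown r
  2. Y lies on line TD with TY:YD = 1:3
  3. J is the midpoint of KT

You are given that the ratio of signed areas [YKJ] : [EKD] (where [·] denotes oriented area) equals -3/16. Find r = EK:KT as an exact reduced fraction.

Set D = (0, 0), E = (1, 0), T = (0, 1); any affine frame gives the same invariant.
1. With EK:KT = r, write λ = r/(r+1) so K = E + λ·(T−E); K is affine-linear in λ
2. Y lies on line TD with TY:YD = 1:3 ⇒ Y = (0, 3/4)
3. J is the midpoint of KT ⇒ J is an affine combination of earlier points and hence also affine-linear in λ
Every point depending on K is an affine combination of K and λ-independent points, so each such coordinate is linear in λ; the λ² term in each signed area is a multiple of (T−E)×(T−E) = 0, so 2·[YKJ] and 2·[EKD] are each linear in λ. Evaluating at λ=0 and λ=1:
  2·[YKJ] = -1/8·λ + 1/8,   2·[EKD] = λ
So [YKJ]:[EKD] = (-1/8·λ + 1/8) / (λ). Setting this equal to -3/16:
  -1/8·λ + 1/8 = -3/16·(λ)  ⇒  λ = -2
Then r = λ/(1−λ) = (-2)/(3) = -2/3. Check: with r = -2/3, K = (3, -2) and [YKJ]:[EKD] = -3/16 as required.

r = -2/3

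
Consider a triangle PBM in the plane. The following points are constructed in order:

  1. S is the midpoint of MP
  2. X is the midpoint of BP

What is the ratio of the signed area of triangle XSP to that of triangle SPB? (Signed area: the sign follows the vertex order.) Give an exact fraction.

Assign P = (0, 0), B = (1, 0), M = (0, 1) — the answer is frame-independent, so this choice is without loss of generality.
1. S is the midpoint of MP ⇒ S = (0, 1/2)
2. X is the midpoint of BP ⇒ X = (1/2, 0)
2·[XSP] = 1/4, 2·[SPB] = 1/2
[XSP]:[SPB] = 1/4:1/2 = 1/2

[XSP]:[SPB] = 1/2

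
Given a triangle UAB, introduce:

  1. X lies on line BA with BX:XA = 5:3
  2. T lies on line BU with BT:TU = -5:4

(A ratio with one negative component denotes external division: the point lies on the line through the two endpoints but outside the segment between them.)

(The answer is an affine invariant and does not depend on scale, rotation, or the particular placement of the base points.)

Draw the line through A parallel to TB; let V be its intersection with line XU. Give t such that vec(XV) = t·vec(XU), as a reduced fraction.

Set U = (0, 0), A = (1, 0), B = (0, 1); any affine frame gives the same invariant.
1. X lies on line BA with BX:XA = 5:3 ⇒ X = (5/8, 3/8)
2. T lies on line BU with BT:TU = -5:4 ⇒ T = (0, -4)
through A parallel to TB: direction (0, 5); meets XU at V = (1, 3/5)
V = X + t·(U−X) with t = -3/5

t = -3/5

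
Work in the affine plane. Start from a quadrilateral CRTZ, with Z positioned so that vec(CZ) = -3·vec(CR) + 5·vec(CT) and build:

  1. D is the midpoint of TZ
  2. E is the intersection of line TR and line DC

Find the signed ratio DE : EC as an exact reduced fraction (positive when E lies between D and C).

DE:EC = 1/2

Choose coordinates C = (0, 0), R = (1, 0), T = (0, 1), Z = (-3, 5).
1. D is the midpoint of TZ ⇒ D = (-3/2, 3)
2. E is the intersection of line TR and line DC ⇒ E = (-1, 2)
E = D + t·(C−D) with t = 1/3, so DE:EC = t:(1−t) = 1/3:2/3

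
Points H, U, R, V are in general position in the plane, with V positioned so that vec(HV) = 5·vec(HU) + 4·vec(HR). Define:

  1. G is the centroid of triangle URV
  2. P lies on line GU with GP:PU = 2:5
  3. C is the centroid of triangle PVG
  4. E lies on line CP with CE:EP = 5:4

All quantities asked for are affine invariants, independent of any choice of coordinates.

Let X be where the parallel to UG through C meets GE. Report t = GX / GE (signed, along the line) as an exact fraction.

Choose coordinates H = (0, 0), U = (1, 0), R = (0, 1), V = (5, 4).
1. G is the centroid of triangle URV ⇒ G = (2, 5/3)
2. P lies on line GU with GP:PU = 2:5 ⇒ P = (12/7, 25/21)
3. C is the centroid of triangle PVG ⇒ C = (61/21, 16/7)
4. E lies on line CP with CE:EP = 5:4 ⇒ E = (424/189, 317/189)
through C parallel to UG: direction (1, 5/3); meets GE at X = (107/42, 71/42)
X = G + t·(E−G) with t = 9/4

t = 9/4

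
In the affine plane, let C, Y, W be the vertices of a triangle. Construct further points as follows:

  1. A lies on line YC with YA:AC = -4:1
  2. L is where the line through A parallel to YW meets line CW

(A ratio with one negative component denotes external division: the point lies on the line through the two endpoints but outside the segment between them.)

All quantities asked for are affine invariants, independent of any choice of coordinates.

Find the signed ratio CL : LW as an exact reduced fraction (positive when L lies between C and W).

Work in coordinates with C = (0, 0), Y = (1, 0), W = (0, 1).
1. A lies on line YC with YA:AC = -4:1 ⇒ A = (-1/3, 0)
2. L is where the line through A parallel to YW meets line CW ⇒ L = (0, -1/3)
L = C + t·(W−C) with t = -1/3, so CL:LW = t:(1−t) = -1/3:4/3

CL:LW = -1/4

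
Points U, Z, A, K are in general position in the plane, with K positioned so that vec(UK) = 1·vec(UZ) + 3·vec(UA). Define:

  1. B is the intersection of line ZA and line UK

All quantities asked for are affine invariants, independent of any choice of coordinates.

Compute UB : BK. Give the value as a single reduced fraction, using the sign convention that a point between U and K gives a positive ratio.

UB:BK = 1/3

Choose coordinates U = (0, 0), Z = (1, 0), A = (0, 1), K = (1, 3).
1. B is the intersection of line ZA and line UK ⇒ B = (1/4, 3/4)
B = U + t·(K−U) with t = 1/4, so UB:BK = t:(1−t) = 1/4:3/4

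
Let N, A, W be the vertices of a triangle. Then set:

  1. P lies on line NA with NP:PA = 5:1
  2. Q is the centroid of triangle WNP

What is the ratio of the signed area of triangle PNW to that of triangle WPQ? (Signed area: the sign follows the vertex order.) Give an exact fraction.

Choose coordinates N = (0, 0), A = (1, 0), W = (0, 1).
1. P lies on line NA with NP:PA = 5:1 ⇒ P = (5/6, 0)
2. Q is the centroid of triangle WNP ⇒ Q = (5/18, 1/3)
2·[PNW] = -5/6, 2·[WPQ] = -5/18
[PNW]:[WPQ] = -5/6:-5/18 = 3

[PNW]:[WPQ] = 3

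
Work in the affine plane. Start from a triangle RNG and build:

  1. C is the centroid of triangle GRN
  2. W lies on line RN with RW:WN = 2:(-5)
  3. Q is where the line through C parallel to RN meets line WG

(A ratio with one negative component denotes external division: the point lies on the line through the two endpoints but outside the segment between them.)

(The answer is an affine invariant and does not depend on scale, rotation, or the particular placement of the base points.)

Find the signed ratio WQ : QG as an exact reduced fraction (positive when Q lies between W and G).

WQ:QG = 1/2

Choose coordinates R = (0, 0), N = (1, 0), G = (0, 1).
1. C is the centroid of triangle GRN ⇒ C = (1/3, 1/3)
2. W lies on line RN with RW:WN = 2:(-5) ⇒ W = (-2/3, 0)
3. Q is where the line through C parallel to RN meets line WG ⇒ Q = (-4/9, 1/3)
Q = W + t·(G−W) with t = 1/3, so WQ:QG = t:(1−t) = 1/3:2/3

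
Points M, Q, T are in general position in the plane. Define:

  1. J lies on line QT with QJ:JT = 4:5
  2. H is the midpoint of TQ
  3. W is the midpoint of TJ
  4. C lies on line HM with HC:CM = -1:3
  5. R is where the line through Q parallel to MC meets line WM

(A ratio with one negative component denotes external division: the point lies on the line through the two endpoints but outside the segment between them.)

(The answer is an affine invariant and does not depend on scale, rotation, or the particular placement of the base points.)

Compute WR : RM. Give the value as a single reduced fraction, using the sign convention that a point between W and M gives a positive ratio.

Set M = (0, 0), Q = (1, 0), T = (0, 1); any affine frame gives the same invariant.
1. J lies on line QT with QJ:JT = 4:5 ⇒ J = (5/9, 4/9)
2. H is the midpoint of TQ ⇒ H = (1/2, 1/2)
3. W is the midpoint of TJ ⇒ W = (5/18, 13/18)
4. C lies on line HM with HC:CM = -1:3 ⇒ C = (3/4, 3/4)
5. R is where the line through Q parallel to MC meets line WM ⇒ R = (-5/8, -13/8)
R = W + t·(M−W) with t = 13/4, so WR:RM = t:(1−t) = 13/4:-9/4

WR:RM = -13/9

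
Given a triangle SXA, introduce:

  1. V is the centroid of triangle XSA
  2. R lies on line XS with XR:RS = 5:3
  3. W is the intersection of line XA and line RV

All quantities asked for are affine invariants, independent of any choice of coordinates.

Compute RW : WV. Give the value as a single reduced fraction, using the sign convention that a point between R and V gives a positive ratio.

Set S = (0, 0), X = (1, 0), A = (0, 1); any affine frame gives the same invariant.
1. V is the centroid of triangle XSA ⇒ V = (1/3, 1/3)
2. R lies on line XS with XR:RS = 5:3 ⇒ R = (3/8, 0)
3. W is the intersection of line XA and line RV ⇒ W = (2/7, 5/7)
W = R + t·(V−R) with t = 15/7, so RW:WV = t:(1−t) = 15/7:-8/7

RW:WV = -15/8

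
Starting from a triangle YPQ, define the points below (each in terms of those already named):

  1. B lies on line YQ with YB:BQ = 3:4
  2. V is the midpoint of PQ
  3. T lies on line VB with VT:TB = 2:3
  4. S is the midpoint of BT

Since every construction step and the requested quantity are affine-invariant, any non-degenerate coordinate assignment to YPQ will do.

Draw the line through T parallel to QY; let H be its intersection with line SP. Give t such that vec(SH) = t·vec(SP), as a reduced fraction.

t = 3/17

Work in coordinates with Y = (0, 0), P = (1, 0), Q = (0, 1).
1. B lies on line YQ with YB:BQ = 3:4 ⇒ B = (0, 3/7)
2. V is the midpoint of PQ ⇒ V = (1/2, 1/2)
3. T lies on line VB with VT:TB = 2:3 ⇒ T = (3/10, 33/70)
4. S is the midpoint of BT ⇒ S = (3/20, 9/20)
through T parallel to QY: direction (0, -1); meets SP at H = (3/10, 63/170)
H = S + t·(P−S) with t = 3/17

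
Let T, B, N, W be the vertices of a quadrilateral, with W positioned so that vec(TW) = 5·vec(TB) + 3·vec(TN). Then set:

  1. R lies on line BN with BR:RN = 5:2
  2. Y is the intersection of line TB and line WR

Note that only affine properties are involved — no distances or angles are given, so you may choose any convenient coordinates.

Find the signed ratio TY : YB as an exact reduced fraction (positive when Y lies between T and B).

TY:YB = -19/35

Choose coordinates T = (0, 0), B = (1, 0), N = (0, 1), W = (5, 3).
1. R lies on line BN with BR:RN = 5:2 ⇒ R = (2/7, 5/7)
2. Y is the intersection of line TB and line WR ⇒ Y = (-19/16, 0)
Y = T + t·(B−T) with t = -19/16, so TY:YB = t:(1−t) = -19/16:35/16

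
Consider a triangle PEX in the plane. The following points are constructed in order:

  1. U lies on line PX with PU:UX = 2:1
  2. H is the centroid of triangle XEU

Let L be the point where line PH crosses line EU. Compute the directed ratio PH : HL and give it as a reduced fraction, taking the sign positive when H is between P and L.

PH:HL = -7

Set P = (0, 0), E = (1, 0), X = (0, 1); any affine frame gives the same invariant.
1. U lies on line PX with PU:UX = 2:1 ⇒ U = (0, 2/3)
2. H is the centroid of triangle XEU ⇒ H = (1/3, 5/9)
line PH meets EU at L = (2/7, 10/21)
H = P + t·(L−P) with t = 7/6, so PH:HL = 7/6:-1/6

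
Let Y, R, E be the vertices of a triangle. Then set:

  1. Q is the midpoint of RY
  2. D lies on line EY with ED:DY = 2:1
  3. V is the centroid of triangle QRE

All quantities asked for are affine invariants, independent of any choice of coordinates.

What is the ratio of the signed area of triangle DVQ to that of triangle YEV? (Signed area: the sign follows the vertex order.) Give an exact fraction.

[DVQ]:[YEV] = 1/3

Choose coordinates Y = (0, 0), R = (1, 0), E = (0, 1).
1. Q is the midpoint of RY ⇒ Q = (1/2, 0)
2. D lies on line EY with ED:DY = 2:1 ⇒ D = (0, 1/3)
3. V is the centroid of triangle QRE ⇒ V = (1/2, 1/3)
2·[DVQ] = -1/6, 2·[YEV] = -1/2
[DVQ]:[YEV] = -1/6:-1/2 = 1/3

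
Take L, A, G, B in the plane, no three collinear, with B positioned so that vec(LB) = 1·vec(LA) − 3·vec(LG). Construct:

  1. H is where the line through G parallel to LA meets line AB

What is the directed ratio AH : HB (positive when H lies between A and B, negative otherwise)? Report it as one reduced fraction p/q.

Work in coordinates with L = (0, 0), A = (1, 0), G = (0, 1), B = (1, -3).
1. H is where the line through G parallel to LA meets line AB ⇒ H = (1, 1)
H = A + t·(B−A) with t = -1/3, so AH:HB = t:(1−t) = -1/3:4/3

AH:HB = -1/4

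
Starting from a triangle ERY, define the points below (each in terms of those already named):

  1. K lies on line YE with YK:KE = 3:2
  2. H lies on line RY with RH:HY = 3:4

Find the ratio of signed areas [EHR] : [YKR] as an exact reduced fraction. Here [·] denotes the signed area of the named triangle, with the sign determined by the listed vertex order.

[EHR]:[YKR] = -5/7

Work in coordinates with E = (0, 0), R = (1, 0), Y = (0, 1).
1. K lies on line YE with YK:KE = 3:2 ⇒ K = (0, 2/5)
2. H lies on line RY with RH:HY = 3:4 ⇒ H = (4/7, 3/7)
2·[EHR] = -3/7, 2·[YKR] = 3/5
[EHR]:[YKR] = -3/7:3/5 = -5/7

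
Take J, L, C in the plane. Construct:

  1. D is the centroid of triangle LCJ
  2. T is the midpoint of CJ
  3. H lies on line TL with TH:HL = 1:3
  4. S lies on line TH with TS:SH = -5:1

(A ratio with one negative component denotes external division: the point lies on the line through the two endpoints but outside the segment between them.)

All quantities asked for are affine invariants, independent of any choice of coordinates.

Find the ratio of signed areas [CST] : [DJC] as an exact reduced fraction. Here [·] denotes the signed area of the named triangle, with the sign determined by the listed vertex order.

Choose coordinates J = (0, 0), L = (1, 0), C = (0, 1).
1. D is the centroid of triangle LCJ ⇒ D = (1/3, 1/3)
2. T is the midpoint of CJ ⇒ T = (0, 1/2)
3. H lies on line TL with TH:HL = 1:3 ⇒ H = (1/4, 3/8)
4. S lies on line TH with TS:SH = -5:1 ⇒ S = (5/16, 11/32)
2·[CST] = -5/32, 2·[DJC] = -1/3
[CST]:[DJC] = -5/32:-1/3 = 15/32

[CST]:[DJC] = 15/32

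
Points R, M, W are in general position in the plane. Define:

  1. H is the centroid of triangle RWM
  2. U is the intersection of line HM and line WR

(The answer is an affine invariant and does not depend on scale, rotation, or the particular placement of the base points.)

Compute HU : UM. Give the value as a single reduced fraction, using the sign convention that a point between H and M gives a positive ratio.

Set R = (0, 0), M = (1, 0), W = (0, 1); any affine frame gives the same invariant.
1. H is the centroid of triangle RWM ⇒ H = (1/3, 1/3)
2. U is the intersection of line HM and line WR ⇒ U = (0, 1/2)
U = H + t·(M−H) with t = -1/2, so HU:UM = t:(1−t) = -1/2:3/2

HU:UM = -1/3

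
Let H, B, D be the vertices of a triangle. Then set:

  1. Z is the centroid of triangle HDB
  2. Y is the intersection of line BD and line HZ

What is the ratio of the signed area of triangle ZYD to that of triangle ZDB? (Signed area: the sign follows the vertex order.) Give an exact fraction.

Set H = (0, 0), B = (1, 0), D = (0, 1); any affine frame gives the same invariant.
1. Z is the centroid of triangle HDB ⇒ Z = (1/3, 1/3)
2. Y is the intersection of line BD and line HZ ⇒ Y = (1/2, 1/2)
2·[ZYD] = 1/6, 2·[ZDB] = -1/3
[ZYD]:[ZDB] = 1/6:-1/3 = -1/2

[ZYD]:[ZDB] = -1/2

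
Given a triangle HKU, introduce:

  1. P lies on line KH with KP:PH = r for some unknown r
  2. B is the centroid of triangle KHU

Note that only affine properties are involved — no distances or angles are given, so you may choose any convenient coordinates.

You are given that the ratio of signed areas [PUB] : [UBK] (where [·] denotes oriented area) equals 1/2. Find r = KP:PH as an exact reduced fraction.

r = 1/3

Choose coordinates H = (0, 0), K = (1, 0), U = (0, 1).
1. With KP:PH = r, write λ = r/(r+1) so P = K + λ·(H−K); P is affine-linear in λ
2. B is the centroid of triangle KHU ⇒ B = (1/3, 1/3)
Every point depending on P is an affine combination of P and λ-independent points, so each such coordinate is linear in λ; the λ² term in each signed area is a multiple of (H−K)×(H−K) = 0, so 2·[PUB] and 2·[UBK] are each linear in λ. Evaluating at λ=0 and λ=1:
  2·[PUB] = -2/3·λ + 1/3,   2·[UBK] = 1/3
So [PUB]:[UBK] = (-2/3·λ + 1/3) / (1/3). Setting this equal to 1/2:
  -2/3·λ + 1/3 = 1/2·(1/3)  ⇒  λ = 1/4
Then r = λ/(1−λ) = (1/4)/(3/4) = 1/3. Check: with r = 1/3, P = (3/4, 0) and [PUB]:[UBK] = 1/2 as required.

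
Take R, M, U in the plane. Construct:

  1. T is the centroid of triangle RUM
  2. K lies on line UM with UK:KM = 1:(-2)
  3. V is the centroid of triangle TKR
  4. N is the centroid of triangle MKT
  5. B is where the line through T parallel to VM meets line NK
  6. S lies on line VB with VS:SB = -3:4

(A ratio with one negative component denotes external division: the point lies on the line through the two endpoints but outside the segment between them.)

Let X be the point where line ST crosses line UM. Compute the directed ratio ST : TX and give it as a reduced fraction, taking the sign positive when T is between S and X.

ST:TX = 140/51

Set R = (0, 0), M = (1, 0), U = (0, 1); any affine frame gives the same invariant.
1. T is the centroid of triangle RUM ⇒ T = (1/3, 1/3)
2. K lies on line UM with UK:KM = 1:(-2) ⇒ K = (-1, 2)
3. V is the centroid of triangle TKR ⇒ V = (-2/9, 7/9)
4. N is the centroid of triangle MKT ⇒ N = (1/9, 7/9)
5. B is where the line through T parallel to VM meets line NK ⇒ B = (13/17, 1/17)
6. S lies on line VB with VS:SB = -3:4 ⇒ S = (-487/153, 449/153)
line ST meets UM at X = (113/70, -43/70)
T = S + t·(X−S) with t = 140/191, so ST:TX = 140/191:51/191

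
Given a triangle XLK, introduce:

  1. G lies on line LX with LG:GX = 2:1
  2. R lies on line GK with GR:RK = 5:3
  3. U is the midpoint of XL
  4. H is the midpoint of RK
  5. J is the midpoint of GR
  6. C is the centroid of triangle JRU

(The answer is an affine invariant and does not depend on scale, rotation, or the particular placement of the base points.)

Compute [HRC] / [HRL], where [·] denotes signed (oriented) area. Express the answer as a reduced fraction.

Set X = (0, 0), L = (1, 0), K = (0, 1); any affine frame gives the same invariant.
1. G lies on line LX with LG:GX = 2:1 ⇒ G = (1/3, 0)
2. R lies on line GK with GR:RK = 5:3 ⇒ R = (1/8, 5/8)
3. U is the midpoint of XL ⇒ U = (1/2, 0)
4. H is the midpoint of RK ⇒ H = (1/16, 13/16)
5. J is the midpoint of GR ⇒ J = (11/48, 5/16)
6. C is the centroid of triangle JRU ⇒ C = (41/144, 5/16)
2·[HRC] = 1/96, 2·[HRL] = 1/8
[HRC]:[HRL] = 1/96:1/8 = 1/12

[HRC]:[HRL] = 1/12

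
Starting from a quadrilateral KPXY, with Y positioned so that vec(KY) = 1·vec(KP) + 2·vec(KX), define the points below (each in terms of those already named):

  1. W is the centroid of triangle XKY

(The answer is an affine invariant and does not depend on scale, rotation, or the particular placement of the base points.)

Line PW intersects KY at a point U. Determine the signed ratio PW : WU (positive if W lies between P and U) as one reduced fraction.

PW:WU = -7

Work in coordinates with K = (0, 0), P = (1, 0), X = (0, 1), Y = (1, 2).
1. W is the centroid of triangle XKY ⇒ W = (1/3, 1)
line PW meets KY at U = (3/7, 6/7)
W = P + t·(U−P) with t = 7/6, so PW:WU = 7/6:-1/6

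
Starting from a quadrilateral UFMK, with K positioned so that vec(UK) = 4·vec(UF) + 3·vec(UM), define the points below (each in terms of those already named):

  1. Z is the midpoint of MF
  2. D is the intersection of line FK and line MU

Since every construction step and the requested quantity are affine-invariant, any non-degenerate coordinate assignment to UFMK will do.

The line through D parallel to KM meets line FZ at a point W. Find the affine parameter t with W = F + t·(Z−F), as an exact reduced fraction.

t = -2/3

Choose coordinates U = (0, 0), F = (1, 0), M = (0, 1), K = (4, 3).
1. Z is the midpoint of MF ⇒ Z = (1/2, 1/2)
2. D is the intersection of line FK and line MU ⇒ D = (0, -1)
through D parallel to KM: direction (-4, -2); meets FZ at W = (4/3, -1/3)
W = F + t·(Z−F) with t = -2/3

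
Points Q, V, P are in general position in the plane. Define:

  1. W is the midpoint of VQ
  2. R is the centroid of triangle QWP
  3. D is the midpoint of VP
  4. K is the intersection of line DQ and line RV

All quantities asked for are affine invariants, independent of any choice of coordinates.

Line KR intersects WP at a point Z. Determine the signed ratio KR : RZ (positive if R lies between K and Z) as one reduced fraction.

Assign Q = (0, 0), V = (1, 0), P = (0, 1) — the answer is frame-independent, so this choice is without loss of generality.
1. W is the midpoint of VQ ⇒ W = (1/2, 0)
2. R is the centroid of triangle QWP ⇒ R = (1/6, 1/3)
3. D is the midpoint of VP ⇒ D = (1/2, 1/2)
4. K is the intersection of line DQ and line RV ⇒ K = (2/7, 2/7)
line KR meets WP at Z = (3/8, 1/4)
R = K + t·(Z−K) with t = -4/3, so KR:RZ = -4/3:7/3

KR:RZ = -4/7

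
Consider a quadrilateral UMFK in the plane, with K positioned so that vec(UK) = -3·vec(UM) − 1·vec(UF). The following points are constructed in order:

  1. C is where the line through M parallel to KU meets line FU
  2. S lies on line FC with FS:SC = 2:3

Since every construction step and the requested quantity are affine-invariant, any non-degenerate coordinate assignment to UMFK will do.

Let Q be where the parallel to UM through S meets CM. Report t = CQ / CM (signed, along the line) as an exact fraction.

Choose coordinates U = (0, 0), M = (1, 0), F = (0, 1), K = (-3, -1).
1. C is where the line through M parallel to KU meets line FU ⇒ C = (0, -1/3)
2. S lies on line FC with FS:SC = 2:3 ⇒ S = (0, 7/15)
through S parallel to UM: direction (1, 0); meets CM at Q = (12/5, 7/15)
Q = C + t·(M−C) with t = 12/5

t = 12/5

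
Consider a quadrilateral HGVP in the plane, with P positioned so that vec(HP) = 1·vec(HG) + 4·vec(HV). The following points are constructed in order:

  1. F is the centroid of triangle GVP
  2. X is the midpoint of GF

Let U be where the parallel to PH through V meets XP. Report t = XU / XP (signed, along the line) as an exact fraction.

t = 7/5

Work in coordinates with H = (0, 0), G = (1, 0), V = (0, 1), P = (1, 4).
1. F is the centroid of triangle GVP ⇒ F = (2/3, 5/3)
2. X is the midpoint of GF ⇒ X = (5/6, 5/6)
through V parallel to PH: direction (-1, -4); meets XP at U = (16/15, 79/15)
U = X + t·(P−X) with t = 7/5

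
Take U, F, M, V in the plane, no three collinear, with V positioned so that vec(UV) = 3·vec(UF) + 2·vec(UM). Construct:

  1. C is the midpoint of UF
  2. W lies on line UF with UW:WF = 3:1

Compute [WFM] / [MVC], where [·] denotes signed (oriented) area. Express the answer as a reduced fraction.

[WFM]:[MVC] = -1/14

Set U = (0, 0), F = (1, 0), M = (0, 1), V = (3, 2); any affine frame gives the same invariant.
1. C is the midpoint of UF ⇒ C = (1/2, 0)
2. W lies on line UF with UW:WF = 3:1 ⇒ W = (3/4, 0)
2·[WFM] = 1/4, 2·[MVC] = -7/2
[WFM]:[MVC] = 1/4:-7/2 = -1/14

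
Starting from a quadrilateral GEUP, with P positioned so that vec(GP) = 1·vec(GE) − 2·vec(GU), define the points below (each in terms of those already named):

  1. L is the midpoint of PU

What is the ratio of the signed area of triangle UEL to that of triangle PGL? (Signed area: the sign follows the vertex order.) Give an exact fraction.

Set G = (0, 0), E = (1, 0), U = (0, 1), P = (1, -2); any affine frame gives the same invariant.
1. L is the midpoint of PU ⇒ L = (1/2, -1/2)
2·[UEL] = -1, 2·[PGL] = -1/2
[UEL]:[PGL] = -1:-1/2 = 2

[UEL]:[PGL] = 2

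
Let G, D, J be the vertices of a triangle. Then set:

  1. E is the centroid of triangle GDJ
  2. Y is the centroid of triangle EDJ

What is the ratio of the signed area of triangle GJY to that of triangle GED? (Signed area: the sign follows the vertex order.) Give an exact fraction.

Choose coordinates G = (0, 0), D = (1, 0), J = (0, 1).
1. E is the centroid of triangle GDJ ⇒ E = (1/3, 1/3)
2. Y is the centroid of triangle EDJ ⇒ Y = (4/9, 4/9)
2·[GJY] = -4/9, 2·[GED] = -1/3
[GJY]:[GED] = -4/9:-1/3 = 4/3

[GJY]:[GED] = 4/3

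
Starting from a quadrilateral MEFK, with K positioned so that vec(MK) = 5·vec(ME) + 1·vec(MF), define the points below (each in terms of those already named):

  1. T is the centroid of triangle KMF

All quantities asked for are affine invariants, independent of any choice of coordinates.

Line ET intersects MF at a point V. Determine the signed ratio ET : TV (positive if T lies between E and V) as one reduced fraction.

ET:TV = -2/5

Set M = (0, 0), E = (1, 0), F = (0, 1), K = (5, 1); any affine frame gives the same invariant.
1. T is the centroid of triangle KMF ⇒ T = (5/3, 2/3)
line ET meets MF at V = (0, -1)
T = E + t·(V−E) with t = -2/3, so ET:TV = -2/3:5/3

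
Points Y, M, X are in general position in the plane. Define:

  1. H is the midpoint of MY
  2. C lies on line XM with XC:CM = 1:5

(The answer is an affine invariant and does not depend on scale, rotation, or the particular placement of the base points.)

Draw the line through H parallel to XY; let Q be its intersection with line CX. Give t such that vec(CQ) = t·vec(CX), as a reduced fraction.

Assign Y = (0, 0), M = (1, 0), X = (0, 1) — the answer is frame-independent, so this choice is without loss of generality.
1. H is the midpoint of MY ⇒ H = (1/2, 0)
2. C lies on line XM with XC:CM = 1:5 ⇒ C = (1/6, 5/6)
through H parallel to XY: direction (0, -1); meets CX at Q = (1/2, 1/2)
Q = C + t·(X−C) with t = -2

t = -2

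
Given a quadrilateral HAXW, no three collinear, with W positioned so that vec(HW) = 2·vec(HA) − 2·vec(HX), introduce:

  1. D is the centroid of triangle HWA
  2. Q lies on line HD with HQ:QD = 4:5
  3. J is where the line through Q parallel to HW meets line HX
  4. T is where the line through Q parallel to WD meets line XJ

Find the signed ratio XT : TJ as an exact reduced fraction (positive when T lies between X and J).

Set H = (0, 0), A = (1, 0), X = (0, 1), W = (2, -2); any affine frame gives the same invariant.
1. D is the centroid of triangle HWA ⇒ D = (1, -2/3)
2. Q lies on line HD with HQ:QD = 4:5 ⇒ Q = (4/9, -8/27)
3. J is where the line through Q parallel to HW meets line HX ⇒ J = (0, 4/27)
4. T is where the line through Q parallel to WD meets line XJ ⇒ T = (0, 8/27)
T = X + t·(J−X) with t = 19/23, so XT:TJ = t:(1−t) = 19/23:4/23

XT:TJ = 19/4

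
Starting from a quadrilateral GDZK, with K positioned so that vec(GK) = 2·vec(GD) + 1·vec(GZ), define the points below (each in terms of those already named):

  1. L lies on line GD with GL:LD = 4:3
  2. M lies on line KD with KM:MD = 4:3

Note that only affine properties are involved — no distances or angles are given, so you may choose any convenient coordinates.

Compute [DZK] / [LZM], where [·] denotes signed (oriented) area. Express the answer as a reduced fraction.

Choose coordinates G = (0, 0), D = (1, 0), Z = (0, 1), K = (2, 1).
1. L lies on line GD with GL:LD = 4:3 ⇒ L = (4/7, 0)
2. M lies on line KD with KM:MD = 4:3 ⇒ M = (10/7, 3/7)
2·[DZK] = -2, 2·[LZM] = -54/49
[DZK]:[LZM] = -2:-54/49 = 49/27

[DZK]:[LZM] = 49/27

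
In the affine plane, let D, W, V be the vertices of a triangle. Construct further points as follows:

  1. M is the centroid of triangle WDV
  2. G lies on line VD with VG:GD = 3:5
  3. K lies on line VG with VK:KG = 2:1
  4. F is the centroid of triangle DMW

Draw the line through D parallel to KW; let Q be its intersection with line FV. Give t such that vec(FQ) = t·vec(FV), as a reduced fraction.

t = -4/5

Set D = (0, 0), W = (1, 0), V = (0, 1); any affine frame gives the same invariant.
1. M is the centroid of triangle WDV ⇒ M = (1/3, 1/3)
2. G lies on line VD with VG:GD = 3:5 ⇒ G = (0, 5/8)
3. K lies on line VG with VK:KG = 2:1 ⇒ K = (0, 3/4)
4. F is the centroid of triangle DMW ⇒ F = (4/9, 1/9)
through D parallel to KW: direction (1, -3/4); meets FV at Q = (4/5, -3/5)
Q = F + t·(V−F) with t = -4/5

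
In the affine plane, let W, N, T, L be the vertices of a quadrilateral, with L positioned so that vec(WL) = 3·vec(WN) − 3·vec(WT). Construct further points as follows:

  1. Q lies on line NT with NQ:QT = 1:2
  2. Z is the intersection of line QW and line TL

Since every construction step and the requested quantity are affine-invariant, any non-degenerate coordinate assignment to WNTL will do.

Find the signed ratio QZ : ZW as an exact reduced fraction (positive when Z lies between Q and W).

QZ:ZW = 2/9

Work in coordinates with W = (0, 0), N = (1, 0), T = (0, 1), L = (3, -3).
1. Q lies on line NT with NQ:QT = 1:2 ⇒ Q = (2/3, 1/3)
2. Z is the intersection of line QW and line TL ⇒ Z = (6/11, 3/11)
Z = Q + t·(W−Q) with t = 2/11, so QZ:ZW = t:(1−t) = 2/11:9/11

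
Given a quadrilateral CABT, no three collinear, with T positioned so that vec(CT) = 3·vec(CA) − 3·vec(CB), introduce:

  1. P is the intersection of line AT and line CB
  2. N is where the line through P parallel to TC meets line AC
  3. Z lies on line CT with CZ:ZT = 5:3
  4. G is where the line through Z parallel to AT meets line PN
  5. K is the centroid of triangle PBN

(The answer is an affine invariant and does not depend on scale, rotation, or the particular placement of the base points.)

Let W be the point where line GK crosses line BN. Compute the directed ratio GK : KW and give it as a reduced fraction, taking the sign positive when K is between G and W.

GK:KW = 17/4

Assign C = (0, 0), A = (1, 0), B = (0, 1), T = (3, -3) — the answer is frame-independent, so this choice is without loss of generality.
1. P is the intersection of line AT and line CB ⇒ P = (0, 3/2)
2. N is where the line through P parallel to TC meets line AC ⇒ N = (3/2, 0)
3. Z lies on line CT with CZ:ZT = 5:3 ⇒ Z = (15/8, -15/8)
4. G is where the line through Z parallel to AT meets line PN ⇒ G = (-9/8, 21/8)
5. K is the centroid of triangle PBN ⇒ K = (1/2, 5/6)
line GK meets BN at W = (15/17, 7/17)
K = G + t·(W−G) with t = 17/21, so GK:KW = 17/21:4/21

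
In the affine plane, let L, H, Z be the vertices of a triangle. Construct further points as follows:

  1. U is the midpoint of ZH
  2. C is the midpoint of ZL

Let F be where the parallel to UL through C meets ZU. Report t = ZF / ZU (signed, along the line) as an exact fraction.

Work in coordinates with L = (0, 0), H = (1, 0), Z = (0, 1).
1. U is the midpoint of ZH ⇒ U = (1/2, 1/2)
2. C is the midpoint of ZL ⇒ C = (0, 1/2)
through C parallel to UL: direction (-1/2, -1/2); meets ZU at F = (1/4, 3/4)
F = Z + t·(U−Z) with t = 1/2

t = 1/2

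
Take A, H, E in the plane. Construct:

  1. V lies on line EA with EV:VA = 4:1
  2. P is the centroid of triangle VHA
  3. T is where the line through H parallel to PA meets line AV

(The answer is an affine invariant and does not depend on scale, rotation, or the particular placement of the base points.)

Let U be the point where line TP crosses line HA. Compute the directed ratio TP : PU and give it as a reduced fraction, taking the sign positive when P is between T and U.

TP:PU = -4

Assign A = (0, 0), H = (1, 0), E = (0, 1) — the answer is frame-independent, so this choice is without loss of generality.
1. V lies on line EA with EV:VA = 4:1 ⇒ V = (0, 1/5)
2. P is the centroid of triangle VHA ⇒ P = (1/3, 1/15)
3. T is where the line through H parallel to PA meets line AV ⇒ T = (0, -1/5)
line TP meets HA at U = (1/4, 0)
P = T + t·(U−T) with t = 4/3, so TP:PU = 4/3:-1/3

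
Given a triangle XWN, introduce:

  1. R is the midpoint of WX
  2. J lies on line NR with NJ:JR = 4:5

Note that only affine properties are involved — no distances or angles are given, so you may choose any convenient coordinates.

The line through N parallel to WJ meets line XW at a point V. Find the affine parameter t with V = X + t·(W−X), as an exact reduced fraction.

t = 7/5

Choose coordinates X = (0, 0), W = (1, 0), N = (0, 1).
1. R is the midpoint of WX ⇒ R = (1/2, 0)
2. J lies on line NR with NJ:JR = 4:5 ⇒ J = (2/9, 5/9)
through N parallel to WJ: direction (-7/9, 5/9); meets XW at V = (7/5, 0)
V = X + t·(W−X) with t = 7/5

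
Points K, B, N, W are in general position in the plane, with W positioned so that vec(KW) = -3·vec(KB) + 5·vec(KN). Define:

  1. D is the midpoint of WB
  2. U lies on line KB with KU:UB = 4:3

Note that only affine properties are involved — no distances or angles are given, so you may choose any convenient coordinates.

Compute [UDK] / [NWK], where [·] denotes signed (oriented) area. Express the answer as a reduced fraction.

[UDK]:[NWK] = 10/21

Set K = (0, 0), B = (1, 0), N = (0, 1), W = (-3, 5); any affine frame gives the same invariant.
1. D is the midpoint of WB ⇒ D = (-1, 5/2)
2. U lies on line KB with KU:UB = 4:3 ⇒ U = (4/7, 0)
2·[UDK] = 10/7, 2·[NWK] = 3
[UDK]:[NWK] = 10/7:3 = 10/21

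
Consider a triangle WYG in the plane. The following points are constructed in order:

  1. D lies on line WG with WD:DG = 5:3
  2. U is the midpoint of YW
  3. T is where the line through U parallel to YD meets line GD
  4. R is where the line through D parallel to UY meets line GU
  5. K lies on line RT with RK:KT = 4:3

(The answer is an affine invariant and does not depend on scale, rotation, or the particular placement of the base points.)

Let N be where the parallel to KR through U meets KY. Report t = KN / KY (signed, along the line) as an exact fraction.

t = 11/19

Assign W = (0, 0), Y = (1, 0), G = (0, 1) — the answer is frame-independent, so this choice is without loss of generality.
1. D lies on line WG with WD:DG = 5:3 ⇒ D = (0, 5/8)
2. U is the midpoint of YW ⇒ U = (1/2, 0)
3. T is where the line through U parallel to YD meets line GD ⇒ T = (0, 5/16)
4. R is where the line through D parallel to UY meets line GU ⇒ R = (3/16, 5/8)
5. K lies on line RT with RK:KT = 4:3 ⇒ K = (9/112, 25/56)
through U parallel to KR: direction (3/28, 5/28); meets KY at N = (163/266, 25/133)
N = K + t·(Y−K) with t = 11/19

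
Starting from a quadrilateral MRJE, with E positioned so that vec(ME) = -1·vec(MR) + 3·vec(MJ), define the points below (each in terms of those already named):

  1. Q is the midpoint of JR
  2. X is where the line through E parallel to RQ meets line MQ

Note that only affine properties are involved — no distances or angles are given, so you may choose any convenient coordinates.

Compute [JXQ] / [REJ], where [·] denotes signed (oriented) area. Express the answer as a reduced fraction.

[JXQ]:[REJ] = -1/2

Assign M = (0, 0), R = (1, 0), J = (0, 1), E = (-1, 3) — the answer is frame-independent, so this choice is without loss of generality.
1. Q is the midpoint of JR ⇒ Q = (1/2, 1/2)
2. X is where the line through E parallel to RQ meets line MQ ⇒ X = (1, 1)
2·[JXQ] = -1/2, 2·[REJ] = 1
[JXQ]:[REJ] = -1/2:1 = -1/2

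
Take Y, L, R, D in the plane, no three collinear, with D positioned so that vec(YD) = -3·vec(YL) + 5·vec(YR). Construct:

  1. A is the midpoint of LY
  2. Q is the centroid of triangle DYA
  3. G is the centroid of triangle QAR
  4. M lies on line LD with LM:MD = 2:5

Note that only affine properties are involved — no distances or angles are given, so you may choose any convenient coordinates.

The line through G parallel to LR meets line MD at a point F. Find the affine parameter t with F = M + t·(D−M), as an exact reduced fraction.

Choose coordinates Y = (0, 0), L = (1, 0), R = (0, 1), D = (-3, 5).
1. A is the midpoint of LY ⇒ A = (1/2, 0)
2. Q is the centroid of triangle DYA ⇒ Q = (-5/6, 5/3)
3. G is the centroid of triangle QAR ⇒ G = (-1/9, 8/9)
4. M lies on line LD with LM:MD = 2:5 ⇒ M = (-1/7, 10/7)
through G parallel to LR: direction (-1, 1); meets MD at F = (17/9, -10/9)
F = M + t·(D−M) with t = -32/45

t = -32/45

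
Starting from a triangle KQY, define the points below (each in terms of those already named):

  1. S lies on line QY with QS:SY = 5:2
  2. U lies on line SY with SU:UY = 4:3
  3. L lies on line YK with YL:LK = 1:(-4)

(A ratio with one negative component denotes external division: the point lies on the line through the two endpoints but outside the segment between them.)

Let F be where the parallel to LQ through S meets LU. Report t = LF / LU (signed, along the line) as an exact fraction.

t = 35/43

Choose coordinates K = (0, 0), Q = (1, 0), Y = (0, 1).
1. S lies on line QY with QS:SY = 5:2 ⇒ S = (2/7, 5/7)
2. U lies on line SY with SU:UY = 4:3 ⇒ U = (6/49, 43/49)
3. L lies on line YK with YL:LK = 1:(-4) ⇒ L = (0, 4/3)
through S parallel to LQ: direction (1, -4/3); meets LU at F = (30/301, 869/903)
F = L + t·(U−L) with t = 35/43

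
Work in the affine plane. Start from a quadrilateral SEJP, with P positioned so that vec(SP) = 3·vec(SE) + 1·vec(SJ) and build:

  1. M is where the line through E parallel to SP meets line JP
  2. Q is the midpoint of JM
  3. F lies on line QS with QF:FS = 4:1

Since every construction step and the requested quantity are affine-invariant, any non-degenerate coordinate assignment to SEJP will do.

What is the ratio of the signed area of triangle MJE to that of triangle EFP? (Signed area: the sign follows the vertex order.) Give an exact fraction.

[MJE]:[EFP] = -4

Choose coordinates S = (0, 0), E = (1, 0), J = (0, 1), P = (3, 1).
1. M is where the line through E parallel to SP meets line JP ⇒ M = (4, 1)
2. Q is the midpoint of JM ⇒ Q = (2, 1)
3. F lies on line QS with QF:FS = 4:1 ⇒ F = (2/5, 1/5)
2·[MJE] = 4, 2·[EFP] = -1
[MJE]:[EFP] = 4:-1 = -4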